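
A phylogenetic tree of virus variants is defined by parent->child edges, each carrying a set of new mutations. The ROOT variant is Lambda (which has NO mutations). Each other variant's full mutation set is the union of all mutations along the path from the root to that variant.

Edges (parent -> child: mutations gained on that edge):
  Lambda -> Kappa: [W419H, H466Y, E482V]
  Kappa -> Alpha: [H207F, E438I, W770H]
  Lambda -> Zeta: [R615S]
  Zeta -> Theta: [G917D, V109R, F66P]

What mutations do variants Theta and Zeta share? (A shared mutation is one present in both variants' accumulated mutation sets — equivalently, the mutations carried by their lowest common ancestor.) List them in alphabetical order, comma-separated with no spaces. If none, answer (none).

Answer: R615S

Derivation:
Accumulating mutations along path to Theta:
  At Lambda: gained [] -> total []
  At Zeta: gained ['R615S'] -> total ['R615S']
  At Theta: gained ['G917D', 'V109R', 'F66P'] -> total ['F66P', 'G917D', 'R615S', 'V109R']
Mutations(Theta) = ['F66P', 'G917D', 'R615S', 'V109R']
Accumulating mutations along path to Zeta:
  At Lambda: gained [] -> total []
  At Zeta: gained ['R615S'] -> total ['R615S']
Mutations(Zeta) = ['R615S']
Intersection: ['F66P', 'G917D', 'R615S', 'V109R'] ∩ ['R615S'] = ['R615S']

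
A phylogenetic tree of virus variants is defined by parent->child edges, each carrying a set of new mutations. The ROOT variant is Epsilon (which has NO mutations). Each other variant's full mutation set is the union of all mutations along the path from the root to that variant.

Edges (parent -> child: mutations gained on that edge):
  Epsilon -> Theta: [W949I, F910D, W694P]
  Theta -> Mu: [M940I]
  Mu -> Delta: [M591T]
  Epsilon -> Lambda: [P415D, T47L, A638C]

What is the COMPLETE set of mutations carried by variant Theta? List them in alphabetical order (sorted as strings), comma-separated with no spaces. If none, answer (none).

Answer: F910D,W694P,W949I

Derivation:
At Epsilon: gained [] -> total []
At Theta: gained ['W949I', 'F910D', 'W694P'] -> total ['F910D', 'W694P', 'W949I']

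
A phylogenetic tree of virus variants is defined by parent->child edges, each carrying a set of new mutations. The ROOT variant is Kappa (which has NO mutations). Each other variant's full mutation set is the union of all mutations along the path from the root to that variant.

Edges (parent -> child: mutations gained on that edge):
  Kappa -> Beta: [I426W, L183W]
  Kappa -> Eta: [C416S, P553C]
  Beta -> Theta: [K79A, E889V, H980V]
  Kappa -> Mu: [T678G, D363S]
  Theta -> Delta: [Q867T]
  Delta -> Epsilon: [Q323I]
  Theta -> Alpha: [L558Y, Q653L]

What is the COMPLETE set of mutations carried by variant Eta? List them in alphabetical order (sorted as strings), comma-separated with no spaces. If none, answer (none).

At Kappa: gained [] -> total []
At Eta: gained ['C416S', 'P553C'] -> total ['C416S', 'P553C']

Answer: C416S,P553C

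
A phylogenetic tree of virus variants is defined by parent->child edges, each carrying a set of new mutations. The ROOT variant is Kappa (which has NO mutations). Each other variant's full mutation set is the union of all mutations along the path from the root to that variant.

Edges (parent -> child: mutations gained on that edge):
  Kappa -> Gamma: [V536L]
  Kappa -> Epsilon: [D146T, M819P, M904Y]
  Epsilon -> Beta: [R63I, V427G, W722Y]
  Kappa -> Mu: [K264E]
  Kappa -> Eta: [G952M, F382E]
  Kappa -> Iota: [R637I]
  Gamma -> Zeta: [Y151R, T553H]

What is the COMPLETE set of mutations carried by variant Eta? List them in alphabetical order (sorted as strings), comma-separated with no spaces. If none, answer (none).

At Kappa: gained [] -> total []
At Eta: gained ['G952M', 'F382E'] -> total ['F382E', 'G952M']

Answer: F382E,G952M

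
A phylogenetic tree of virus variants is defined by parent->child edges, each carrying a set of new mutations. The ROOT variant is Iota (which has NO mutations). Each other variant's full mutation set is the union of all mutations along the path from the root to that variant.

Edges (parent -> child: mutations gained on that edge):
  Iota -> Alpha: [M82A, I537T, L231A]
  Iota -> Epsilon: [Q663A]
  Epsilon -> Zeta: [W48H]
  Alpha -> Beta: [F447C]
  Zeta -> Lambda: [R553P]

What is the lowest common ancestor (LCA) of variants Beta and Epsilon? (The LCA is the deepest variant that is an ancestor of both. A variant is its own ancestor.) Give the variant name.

Answer: Iota

Derivation:
Path from root to Beta: Iota -> Alpha -> Beta
  ancestors of Beta: {Iota, Alpha, Beta}
Path from root to Epsilon: Iota -> Epsilon
  ancestors of Epsilon: {Iota, Epsilon}
Common ancestors: {Iota}
Walk up from Epsilon: Epsilon (not in ancestors of Beta), Iota (in ancestors of Beta)
Deepest common ancestor (LCA) = Iota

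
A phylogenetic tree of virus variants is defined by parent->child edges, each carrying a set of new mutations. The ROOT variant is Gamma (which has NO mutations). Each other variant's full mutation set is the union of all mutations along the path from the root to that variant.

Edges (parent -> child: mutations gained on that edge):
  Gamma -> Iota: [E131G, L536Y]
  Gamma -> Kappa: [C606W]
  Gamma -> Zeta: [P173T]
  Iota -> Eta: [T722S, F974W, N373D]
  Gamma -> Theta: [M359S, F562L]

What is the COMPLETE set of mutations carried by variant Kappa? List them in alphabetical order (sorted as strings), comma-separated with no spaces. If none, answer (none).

Answer: C606W

Derivation:
At Gamma: gained [] -> total []
At Kappa: gained ['C606W'] -> total ['C606W']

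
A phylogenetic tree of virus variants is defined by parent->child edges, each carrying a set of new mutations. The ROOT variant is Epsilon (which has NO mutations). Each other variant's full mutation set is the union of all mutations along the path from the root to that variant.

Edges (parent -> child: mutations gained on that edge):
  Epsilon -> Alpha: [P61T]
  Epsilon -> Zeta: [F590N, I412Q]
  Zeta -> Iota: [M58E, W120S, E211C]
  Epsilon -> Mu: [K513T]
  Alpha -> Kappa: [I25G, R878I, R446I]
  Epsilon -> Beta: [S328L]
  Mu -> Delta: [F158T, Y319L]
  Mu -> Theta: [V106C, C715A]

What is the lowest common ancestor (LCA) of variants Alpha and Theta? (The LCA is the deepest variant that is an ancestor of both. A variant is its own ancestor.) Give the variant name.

Answer: Epsilon

Derivation:
Path from root to Alpha: Epsilon -> Alpha
  ancestors of Alpha: {Epsilon, Alpha}
Path from root to Theta: Epsilon -> Mu -> Theta
  ancestors of Theta: {Epsilon, Mu, Theta}
Common ancestors: {Epsilon}
Walk up from Theta: Theta (not in ancestors of Alpha), Mu (not in ancestors of Alpha), Epsilon (in ancestors of Alpha)
Deepest common ancestor (LCA) = Epsilon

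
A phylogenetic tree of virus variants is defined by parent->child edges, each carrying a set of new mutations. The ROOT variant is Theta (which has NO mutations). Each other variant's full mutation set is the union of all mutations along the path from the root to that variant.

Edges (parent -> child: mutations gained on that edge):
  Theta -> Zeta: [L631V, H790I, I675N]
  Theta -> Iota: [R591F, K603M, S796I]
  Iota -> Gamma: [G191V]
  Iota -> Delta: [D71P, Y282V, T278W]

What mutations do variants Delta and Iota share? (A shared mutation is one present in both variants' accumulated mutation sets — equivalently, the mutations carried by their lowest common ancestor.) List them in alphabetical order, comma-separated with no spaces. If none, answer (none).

Accumulating mutations along path to Delta:
  At Theta: gained [] -> total []
  At Iota: gained ['R591F', 'K603M', 'S796I'] -> total ['K603M', 'R591F', 'S796I']
  At Delta: gained ['D71P', 'Y282V', 'T278W'] -> total ['D71P', 'K603M', 'R591F', 'S796I', 'T278W', 'Y282V']
Mutations(Delta) = ['D71P', 'K603M', 'R591F', 'S796I', 'T278W', 'Y282V']
Accumulating mutations along path to Iota:
  At Theta: gained [] -> total []
  At Iota: gained ['R591F', 'K603M', 'S796I'] -> total ['K603M', 'R591F', 'S796I']
Mutations(Iota) = ['K603M', 'R591F', 'S796I']
Intersection: ['D71P', 'K603M', 'R591F', 'S796I', 'T278W', 'Y282V'] ∩ ['K603M', 'R591F', 'S796I'] = ['K603M', 'R591F', 'S796I']

Answer: K603M,R591F,S796I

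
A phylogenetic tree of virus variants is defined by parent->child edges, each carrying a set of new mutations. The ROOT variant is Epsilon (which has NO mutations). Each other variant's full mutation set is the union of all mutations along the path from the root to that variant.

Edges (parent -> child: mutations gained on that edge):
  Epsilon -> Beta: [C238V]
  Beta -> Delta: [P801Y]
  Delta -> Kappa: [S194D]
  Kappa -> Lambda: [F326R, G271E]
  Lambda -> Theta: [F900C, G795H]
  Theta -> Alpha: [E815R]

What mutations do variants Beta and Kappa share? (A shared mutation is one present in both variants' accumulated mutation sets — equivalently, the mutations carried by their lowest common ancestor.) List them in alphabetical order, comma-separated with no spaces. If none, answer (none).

Answer: C238V

Derivation:
Accumulating mutations along path to Beta:
  At Epsilon: gained [] -> total []
  At Beta: gained ['C238V'] -> total ['C238V']
Mutations(Beta) = ['C238V']
Accumulating mutations along path to Kappa:
  At Epsilon: gained [] -> total []
  At Beta: gained ['C238V'] -> total ['C238V']
  At Delta: gained ['P801Y'] -> total ['C238V', 'P801Y']
  At Kappa: gained ['S194D'] -> total ['C238V', 'P801Y', 'S194D']
Mutations(Kappa) = ['C238V', 'P801Y', 'S194D']
Intersection: ['C238V'] ∩ ['C238V', 'P801Y', 'S194D'] = ['C238V']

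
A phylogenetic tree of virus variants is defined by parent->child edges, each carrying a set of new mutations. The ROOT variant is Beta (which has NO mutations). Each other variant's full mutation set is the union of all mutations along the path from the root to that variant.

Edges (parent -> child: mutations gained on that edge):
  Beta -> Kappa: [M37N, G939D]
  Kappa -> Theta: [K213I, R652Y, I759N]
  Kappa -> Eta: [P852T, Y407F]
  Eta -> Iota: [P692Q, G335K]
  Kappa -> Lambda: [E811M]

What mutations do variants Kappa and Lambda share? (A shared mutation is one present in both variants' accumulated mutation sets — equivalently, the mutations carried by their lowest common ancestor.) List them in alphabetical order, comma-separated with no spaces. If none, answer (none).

Answer: G939D,M37N

Derivation:
Accumulating mutations along path to Kappa:
  At Beta: gained [] -> total []
  At Kappa: gained ['M37N', 'G939D'] -> total ['G939D', 'M37N']
Mutations(Kappa) = ['G939D', 'M37N']
Accumulating mutations along path to Lambda:
  At Beta: gained [] -> total []
  At Kappa: gained ['M37N', 'G939D'] -> total ['G939D', 'M37N']
  At Lambda: gained ['E811M'] -> total ['E811M', 'G939D', 'M37N']
Mutations(Lambda) = ['E811M', 'G939D', 'M37N']
Intersection: ['G939D', 'M37N'] ∩ ['E811M', 'G939D', 'M37N'] = ['G939D', 'M37N']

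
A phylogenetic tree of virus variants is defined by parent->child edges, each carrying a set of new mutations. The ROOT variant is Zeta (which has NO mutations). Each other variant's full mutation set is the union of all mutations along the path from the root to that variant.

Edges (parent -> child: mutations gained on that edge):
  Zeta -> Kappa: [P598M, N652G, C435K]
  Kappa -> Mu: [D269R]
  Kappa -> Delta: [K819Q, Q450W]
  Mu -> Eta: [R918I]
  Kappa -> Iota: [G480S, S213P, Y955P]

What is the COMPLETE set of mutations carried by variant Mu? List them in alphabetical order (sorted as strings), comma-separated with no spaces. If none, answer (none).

At Zeta: gained [] -> total []
At Kappa: gained ['P598M', 'N652G', 'C435K'] -> total ['C435K', 'N652G', 'P598M']
At Mu: gained ['D269R'] -> total ['C435K', 'D269R', 'N652G', 'P598M']

Answer: C435K,D269R,N652G,P598M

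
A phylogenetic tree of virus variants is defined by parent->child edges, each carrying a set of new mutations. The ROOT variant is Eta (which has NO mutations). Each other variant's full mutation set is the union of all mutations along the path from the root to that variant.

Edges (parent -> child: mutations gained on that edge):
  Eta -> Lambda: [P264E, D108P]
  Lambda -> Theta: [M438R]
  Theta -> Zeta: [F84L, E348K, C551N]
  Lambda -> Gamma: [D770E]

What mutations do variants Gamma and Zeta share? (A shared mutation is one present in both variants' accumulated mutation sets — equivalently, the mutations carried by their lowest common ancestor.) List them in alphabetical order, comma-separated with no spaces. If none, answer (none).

Accumulating mutations along path to Gamma:
  At Eta: gained [] -> total []
  At Lambda: gained ['P264E', 'D108P'] -> total ['D108P', 'P264E']
  At Gamma: gained ['D770E'] -> total ['D108P', 'D770E', 'P264E']
Mutations(Gamma) = ['D108P', 'D770E', 'P264E']
Accumulating mutations along path to Zeta:
  At Eta: gained [] -> total []
  At Lambda: gained ['P264E', 'D108P'] -> total ['D108P', 'P264E']
  At Theta: gained ['M438R'] -> total ['D108P', 'M438R', 'P264E']
  At Zeta: gained ['F84L', 'E348K', 'C551N'] -> total ['C551N', 'D108P', 'E348K', 'F84L', 'M438R', 'P264E']
Mutations(Zeta) = ['C551N', 'D108P', 'E348K', 'F84L', 'M438R', 'P264E']
Intersection: ['D108P', 'D770E', 'P264E'] ∩ ['C551N', 'D108P', 'E348K', 'F84L', 'M438R', 'P264E'] = ['D108P', 'P264E']

Answer: D108P,P264E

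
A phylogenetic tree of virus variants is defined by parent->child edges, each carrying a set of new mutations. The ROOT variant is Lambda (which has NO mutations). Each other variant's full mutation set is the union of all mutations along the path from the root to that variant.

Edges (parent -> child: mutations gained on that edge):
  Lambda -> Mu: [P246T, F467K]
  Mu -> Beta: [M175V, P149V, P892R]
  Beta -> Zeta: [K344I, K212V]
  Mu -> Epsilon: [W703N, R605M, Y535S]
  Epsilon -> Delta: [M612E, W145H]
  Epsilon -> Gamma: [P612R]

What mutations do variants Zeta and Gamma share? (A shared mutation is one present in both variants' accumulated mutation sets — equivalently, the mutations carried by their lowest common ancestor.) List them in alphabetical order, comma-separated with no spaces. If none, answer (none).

Accumulating mutations along path to Zeta:
  At Lambda: gained [] -> total []
  At Mu: gained ['P246T', 'F467K'] -> total ['F467K', 'P246T']
  At Beta: gained ['M175V', 'P149V', 'P892R'] -> total ['F467K', 'M175V', 'P149V', 'P246T', 'P892R']
  At Zeta: gained ['K344I', 'K212V'] -> total ['F467K', 'K212V', 'K344I', 'M175V', 'P149V', 'P246T', 'P892R']
Mutations(Zeta) = ['F467K', 'K212V', 'K344I', 'M175V', 'P149V', 'P246T', 'P892R']
Accumulating mutations along path to Gamma:
  At Lambda: gained [] -> total []
  At Mu: gained ['P246T', 'F467K'] -> total ['F467K', 'P246T']
  At Epsilon: gained ['W703N', 'R605M', 'Y535S'] -> total ['F467K', 'P246T', 'R605M', 'W703N', 'Y535S']
  At Gamma: gained ['P612R'] -> total ['F467K', 'P246T', 'P612R', 'R605M', 'W703N', 'Y535S']
Mutations(Gamma) = ['F467K', 'P246T', 'P612R', 'R605M', 'W703N', 'Y535S']
Intersection: ['F467K', 'K212V', 'K344I', 'M175V', 'P149V', 'P246T', 'P892R'] ∩ ['F467K', 'P246T', 'P612R', 'R605M', 'W703N', 'Y535S'] = ['F467K', 'P246T']

Answer: F467K,P246T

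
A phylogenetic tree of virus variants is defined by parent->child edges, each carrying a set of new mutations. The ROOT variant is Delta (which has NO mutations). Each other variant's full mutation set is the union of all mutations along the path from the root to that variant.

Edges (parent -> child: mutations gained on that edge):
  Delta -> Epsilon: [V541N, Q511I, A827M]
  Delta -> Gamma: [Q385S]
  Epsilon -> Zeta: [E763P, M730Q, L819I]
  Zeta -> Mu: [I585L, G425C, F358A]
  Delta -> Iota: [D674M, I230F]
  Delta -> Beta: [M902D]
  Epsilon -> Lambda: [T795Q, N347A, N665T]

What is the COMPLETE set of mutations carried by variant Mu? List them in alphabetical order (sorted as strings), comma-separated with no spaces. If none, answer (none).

At Delta: gained [] -> total []
At Epsilon: gained ['V541N', 'Q511I', 'A827M'] -> total ['A827M', 'Q511I', 'V541N']
At Zeta: gained ['E763P', 'M730Q', 'L819I'] -> total ['A827M', 'E763P', 'L819I', 'M730Q', 'Q511I', 'V541N']
At Mu: gained ['I585L', 'G425C', 'F358A'] -> total ['A827M', 'E763P', 'F358A', 'G425C', 'I585L', 'L819I', 'M730Q', 'Q511I', 'V541N']

Answer: A827M,E763P,F358A,G425C,I585L,L819I,M730Q,Q511I,V541N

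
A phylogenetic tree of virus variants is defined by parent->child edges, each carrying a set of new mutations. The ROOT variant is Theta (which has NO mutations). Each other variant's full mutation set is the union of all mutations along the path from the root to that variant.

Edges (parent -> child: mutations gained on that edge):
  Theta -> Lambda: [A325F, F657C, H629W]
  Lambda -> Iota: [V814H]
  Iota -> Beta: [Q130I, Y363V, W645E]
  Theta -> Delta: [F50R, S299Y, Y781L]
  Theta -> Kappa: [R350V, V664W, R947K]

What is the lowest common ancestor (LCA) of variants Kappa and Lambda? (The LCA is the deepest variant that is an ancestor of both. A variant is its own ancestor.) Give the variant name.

Answer: Theta

Derivation:
Path from root to Kappa: Theta -> Kappa
  ancestors of Kappa: {Theta, Kappa}
Path from root to Lambda: Theta -> Lambda
  ancestors of Lambda: {Theta, Lambda}
Common ancestors: {Theta}
Walk up from Lambda: Lambda (not in ancestors of Kappa), Theta (in ancestors of Kappa)
Deepest common ancestor (LCA) = Theta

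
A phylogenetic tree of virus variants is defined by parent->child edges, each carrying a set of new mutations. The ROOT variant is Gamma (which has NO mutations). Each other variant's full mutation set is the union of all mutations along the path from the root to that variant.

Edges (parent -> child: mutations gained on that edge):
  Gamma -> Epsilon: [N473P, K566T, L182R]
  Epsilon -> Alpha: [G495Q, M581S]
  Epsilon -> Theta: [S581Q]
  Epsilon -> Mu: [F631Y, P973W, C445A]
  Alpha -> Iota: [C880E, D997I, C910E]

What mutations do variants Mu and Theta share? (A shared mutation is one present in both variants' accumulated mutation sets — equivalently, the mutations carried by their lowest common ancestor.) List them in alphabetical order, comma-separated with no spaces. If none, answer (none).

Answer: K566T,L182R,N473P

Derivation:
Accumulating mutations along path to Mu:
  At Gamma: gained [] -> total []
  At Epsilon: gained ['N473P', 'K566T', 'L182R'] -> total ['K566T', 'L182R', 'N473P']
  At Mu: gained ['F631Y', 'P973W', 'C445A'] -> total ['C445A', 'F631Y', 'K566T', 'L182R', 'N473P', 'P973W']
Mutations(Mu) = ['C445A', 'F631Y', 'K566T', 'L182R', 'N473P', 'P973W']
Accumulating mutations along path to Theta:
  At Gamma: gained [] -> total []
  At Epsilon: gained ['N473P', 'K566T', 'L182R'] -> total ['K566T', 'L182R', 'N473P']
  At Theta: gained ['S581Q'] -> total ['K566T', 'L182R', 'N473P', 'S581Q']
Mutations(Theta) = ['K566T', 'L182R', 'N473P', 'S581Q']
Intersection: ['C445A', 'F631Y', 'K566T', 'L182R', 'N473P', 'P973W'] ∩ ['K566T', 'L182R', 'N473P', 'S581Q'] = ['K566T', 'L182R', 'N473P']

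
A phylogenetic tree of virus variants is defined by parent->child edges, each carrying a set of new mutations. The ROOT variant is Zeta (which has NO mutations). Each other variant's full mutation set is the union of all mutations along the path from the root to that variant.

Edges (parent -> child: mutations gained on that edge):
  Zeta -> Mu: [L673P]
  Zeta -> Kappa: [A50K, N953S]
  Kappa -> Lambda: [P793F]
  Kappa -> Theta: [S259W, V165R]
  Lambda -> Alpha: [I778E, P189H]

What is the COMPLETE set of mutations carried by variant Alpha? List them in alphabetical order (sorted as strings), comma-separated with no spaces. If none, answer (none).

At Zeta: gained [] -> total []
At Kappa: gained ['A50K', 'N953S'] -> total ['A50K', 'N953S']
At Lambda: gained ['P793F'] -> total ['A50K', 'N953S', 'P793F']
At Alpha: gained ['I778E', 'P189H'] -> total ['A50K', 'I778E', 'N953S', 'P189H', 'P793F']

Answer: A50K,I778E,N953S,P189H,P793F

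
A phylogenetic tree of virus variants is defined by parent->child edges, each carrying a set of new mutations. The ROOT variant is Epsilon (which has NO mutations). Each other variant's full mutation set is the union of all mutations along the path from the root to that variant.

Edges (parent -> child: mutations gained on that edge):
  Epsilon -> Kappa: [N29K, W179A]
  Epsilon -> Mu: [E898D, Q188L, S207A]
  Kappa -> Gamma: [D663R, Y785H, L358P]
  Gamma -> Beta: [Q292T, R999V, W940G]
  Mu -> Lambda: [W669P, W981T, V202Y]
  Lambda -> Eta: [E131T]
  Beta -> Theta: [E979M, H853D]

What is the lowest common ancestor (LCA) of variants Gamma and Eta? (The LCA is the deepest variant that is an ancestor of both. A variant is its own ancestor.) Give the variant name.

Answer: Epsilon

Derivation:
Path from root to Gamma: Epsilon -> Kappa -> Gamma
  ancestors of Gamma: {Epsilon, Kappa, Gamma}
Path from root to Eta: Epsilon -> Mu -> Lambda -> Eta
  ancestors of Eta: {Epsilon, Mu, Lambda, Eta}
Common ancestors: {Epsilon}
Walk up from Eta: Eta (not in ancestors of Gamma), Lambda (not in ancestors of Gamma), Mu (not in ancestors of Gamma), Epsilon (in ancestors of Gamma)
Deepest common ancestor (LCA) = Epsilon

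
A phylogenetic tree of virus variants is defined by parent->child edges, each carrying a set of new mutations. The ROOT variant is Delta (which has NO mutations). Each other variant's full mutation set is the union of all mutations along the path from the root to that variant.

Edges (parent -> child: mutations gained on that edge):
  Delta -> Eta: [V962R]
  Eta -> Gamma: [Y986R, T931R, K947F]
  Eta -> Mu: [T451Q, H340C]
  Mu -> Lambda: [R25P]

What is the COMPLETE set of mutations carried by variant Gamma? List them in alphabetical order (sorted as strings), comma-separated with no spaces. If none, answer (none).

Answer: K947F,T931R,V962R,Y986R

Derivation:
At Delta: gained [] -> total []
At Eta: gained ['V962R'] -> total ['V962R']
At Gamma: gained ['Y986R', 'T931R', 'K947F'] -> total ['K947F', 'T931R', 'V962R', 'Y986R']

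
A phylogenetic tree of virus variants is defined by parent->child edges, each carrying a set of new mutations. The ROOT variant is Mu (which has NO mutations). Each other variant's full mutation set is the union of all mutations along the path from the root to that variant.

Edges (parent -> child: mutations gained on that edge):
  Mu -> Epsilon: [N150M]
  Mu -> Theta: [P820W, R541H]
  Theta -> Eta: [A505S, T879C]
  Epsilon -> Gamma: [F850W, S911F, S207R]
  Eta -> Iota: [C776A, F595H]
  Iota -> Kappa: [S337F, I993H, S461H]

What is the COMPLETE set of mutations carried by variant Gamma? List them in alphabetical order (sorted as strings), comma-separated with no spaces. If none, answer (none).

At Mu: gained [] -> total []
At Epsilon: gained ['N150M'] -> total ['N150M']
At Gamma: gained ['F850W', 'S911F', 'S207R'] -> total ['F850W', 'N150M', 'S207R', 'S911F']

Answer: F850W,N150M,S207R,S911F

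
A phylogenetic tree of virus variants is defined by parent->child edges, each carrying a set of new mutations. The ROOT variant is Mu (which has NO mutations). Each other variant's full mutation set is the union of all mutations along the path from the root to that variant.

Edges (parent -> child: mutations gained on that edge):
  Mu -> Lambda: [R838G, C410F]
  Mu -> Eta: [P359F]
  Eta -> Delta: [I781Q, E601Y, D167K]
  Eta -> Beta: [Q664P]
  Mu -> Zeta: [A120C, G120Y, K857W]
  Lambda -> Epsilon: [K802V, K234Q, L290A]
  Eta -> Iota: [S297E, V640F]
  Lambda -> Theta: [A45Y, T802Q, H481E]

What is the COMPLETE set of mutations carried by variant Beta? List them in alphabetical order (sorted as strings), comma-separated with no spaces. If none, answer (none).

At Mu: gained [] -> total []
At Eta: gained ['P359F'] -> total ['P359F']
At Beta: gained ['Q664P'] -> total ['P359F', 'Q664P']

Answer: P359F,Q664P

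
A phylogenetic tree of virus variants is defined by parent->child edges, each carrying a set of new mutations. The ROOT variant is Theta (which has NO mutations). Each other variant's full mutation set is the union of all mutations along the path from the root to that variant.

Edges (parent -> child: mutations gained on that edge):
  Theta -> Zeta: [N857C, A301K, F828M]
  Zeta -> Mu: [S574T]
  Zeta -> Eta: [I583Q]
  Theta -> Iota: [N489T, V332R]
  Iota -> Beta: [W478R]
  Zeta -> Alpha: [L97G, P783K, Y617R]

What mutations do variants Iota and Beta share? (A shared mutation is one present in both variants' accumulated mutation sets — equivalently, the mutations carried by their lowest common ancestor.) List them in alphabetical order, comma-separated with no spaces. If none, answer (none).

Answer: N489T,V332R

Derivation:
Accumulating mutations along path to Iota:
  At Theta: gained [] -> total []
  At Iota: gained ['N489T', 'V332R'] -> total ['N489T', 'V332R']
Mutations(Iota) = ['N489T', 'V332R']
Accumulating mutations along path to Beta:
  At Theta: gained [] -> total []
  At Iota: gained ['N489T', 'V332R'] -> total ['N489T', 'V332R']
  At Beta: gained ['W478R'] -> total ['N489T', 'V332R', 'W478R']
Mutations(Beta) = ['N489T', 'V332R', 'W478R']
Intersection: ['N489T', 'V332R'] ∩ ['N489T', 'V332R', 'W478R'] = ['N489T', 'V332R']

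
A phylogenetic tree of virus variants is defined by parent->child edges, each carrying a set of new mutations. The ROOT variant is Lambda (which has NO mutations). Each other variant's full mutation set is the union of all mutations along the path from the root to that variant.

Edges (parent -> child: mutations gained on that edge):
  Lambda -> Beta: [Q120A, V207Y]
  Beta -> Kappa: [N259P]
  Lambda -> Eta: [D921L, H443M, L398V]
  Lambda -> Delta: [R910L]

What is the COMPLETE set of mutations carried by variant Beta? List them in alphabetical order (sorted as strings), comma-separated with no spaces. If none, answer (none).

At Lambda: gained [] -> total []
At Beta: gained ['Q120A', 'V207Y'] -> total ['Q120A', 'V207Y']

Answer: Q120A,V207Y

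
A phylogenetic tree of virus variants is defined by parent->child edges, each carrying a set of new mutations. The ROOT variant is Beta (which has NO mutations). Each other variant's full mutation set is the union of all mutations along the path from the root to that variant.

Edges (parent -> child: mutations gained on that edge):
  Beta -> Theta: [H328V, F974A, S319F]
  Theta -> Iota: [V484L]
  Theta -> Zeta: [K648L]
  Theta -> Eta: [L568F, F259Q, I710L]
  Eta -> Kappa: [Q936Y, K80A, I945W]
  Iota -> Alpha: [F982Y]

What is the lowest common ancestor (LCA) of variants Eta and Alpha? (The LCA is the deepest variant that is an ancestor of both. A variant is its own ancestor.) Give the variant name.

Path from root to Eta: Beta -> Theta -> Eta
  ancestors of Eta: {Beta, Theta, Eta}
Path from root to Alpha: Beta -> Theta -> Iota -> Alpha
  ancestors of Alpha: {Beta, Theta, Iota, Alpha}
Common ancestors: {Beta, Theta}
Walk up from Alpha: Alpha (not in ancestors of Eta), Iota (not in ancestors of Eta), Theta (in ancestors of Eta), Beta (in ancestors of Eta)
Deepest common ancestor (LCA) = Theta

Answer: Theta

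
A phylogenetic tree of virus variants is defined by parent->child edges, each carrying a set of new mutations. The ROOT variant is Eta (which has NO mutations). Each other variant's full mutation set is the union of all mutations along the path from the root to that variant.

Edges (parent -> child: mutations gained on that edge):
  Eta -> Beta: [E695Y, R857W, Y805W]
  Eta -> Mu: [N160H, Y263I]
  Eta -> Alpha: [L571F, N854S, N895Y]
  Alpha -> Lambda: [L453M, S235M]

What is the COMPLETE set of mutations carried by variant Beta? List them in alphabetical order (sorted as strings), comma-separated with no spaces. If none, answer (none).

Answer: E695Y,R857W,Y805W

Derivation:
At Eta: gained [] -> total []
At Beta: gained ['E695Y', 'R857W', 'Y805W'] -> total ['E695Y', 'R857W', 'Y805W']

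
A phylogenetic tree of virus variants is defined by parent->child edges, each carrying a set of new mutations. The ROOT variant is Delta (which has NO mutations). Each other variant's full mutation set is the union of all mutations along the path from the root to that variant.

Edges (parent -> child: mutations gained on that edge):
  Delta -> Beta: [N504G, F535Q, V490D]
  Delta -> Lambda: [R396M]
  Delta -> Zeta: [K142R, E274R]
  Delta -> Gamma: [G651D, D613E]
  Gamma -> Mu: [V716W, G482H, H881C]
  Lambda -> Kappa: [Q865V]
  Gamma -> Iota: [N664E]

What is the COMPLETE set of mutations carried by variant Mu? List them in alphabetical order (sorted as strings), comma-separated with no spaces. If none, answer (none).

Answer: D613E,G482H,G651D,H881C,V716W

Derivation:
At Delta: gained [] -> total []
At Gamma: gained ['G651D', 'D613E'] -> total ['D613E', 'G651D']
At Mu: gained ['V716W', 'G482H', 'H881C'] -> total ['D613E', 'G482H', 'G651D', 'H881C', 'V716W']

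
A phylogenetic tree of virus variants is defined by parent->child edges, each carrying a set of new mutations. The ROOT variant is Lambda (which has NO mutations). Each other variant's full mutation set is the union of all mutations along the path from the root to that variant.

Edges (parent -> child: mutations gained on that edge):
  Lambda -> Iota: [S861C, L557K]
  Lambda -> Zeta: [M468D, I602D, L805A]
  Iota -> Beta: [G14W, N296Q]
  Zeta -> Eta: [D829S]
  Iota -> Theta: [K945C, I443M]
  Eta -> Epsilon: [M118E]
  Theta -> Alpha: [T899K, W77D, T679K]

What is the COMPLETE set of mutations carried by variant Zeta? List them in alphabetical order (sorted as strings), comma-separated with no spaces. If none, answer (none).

At Lambda: gained [] -> total []
At Zeta: gained ['M468D', 'I602D', 'L805A'] -> total ['I602D', 'L805A', 'M468D']

Answer: I602D,L805A,M468D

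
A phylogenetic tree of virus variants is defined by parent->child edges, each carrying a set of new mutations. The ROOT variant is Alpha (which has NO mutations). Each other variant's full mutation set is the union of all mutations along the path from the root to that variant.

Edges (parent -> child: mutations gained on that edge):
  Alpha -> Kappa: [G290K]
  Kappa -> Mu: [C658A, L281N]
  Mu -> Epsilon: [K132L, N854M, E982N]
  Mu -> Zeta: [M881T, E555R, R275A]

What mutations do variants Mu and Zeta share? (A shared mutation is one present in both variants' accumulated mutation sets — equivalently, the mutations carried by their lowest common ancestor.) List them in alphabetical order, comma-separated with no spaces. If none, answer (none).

Answer: C658A,G290K,L281N

Derivation:
Accumulating mutations along path to Mu:
  At Alpha: gained [] -> total []
  At Kappa: gained ['G290K'] -> total ['G290K']
  At Mu: gained ['C658A', 'L281N'] -> total ['C658A', 'G290K', 'L281N']
Mutations(Mu) = ['C658A', 'G290K', 'L281N']
Accumulating mutations along path to Zeta:
  At Alpha: gained [] -> total []
  At Kappa: gained ['G290K'] -> total ['G290K']
  At Mu: gained ['C658A', 'L281N'] -> total ['C658A', 'G290K', 'L281N']
  At Zeta: gained ['M881T', 'E555R', 'R275A'] -> total ['C658A', 'E555R', 'G290K', 'L281N', 'M881T', 'R275A']
Mutations(Zeta) = ['C658A', 'E555R', 'G290K', 'L281N', 'M881T', 'R275A']
Intersection: ['C658A', 'G290K', 'L281N'] ∩ ['C658A', 'E555R', 'G290K', 'L281N', 'M881T', 'R275A'] = ['C658A', 'G290K', 'L281N']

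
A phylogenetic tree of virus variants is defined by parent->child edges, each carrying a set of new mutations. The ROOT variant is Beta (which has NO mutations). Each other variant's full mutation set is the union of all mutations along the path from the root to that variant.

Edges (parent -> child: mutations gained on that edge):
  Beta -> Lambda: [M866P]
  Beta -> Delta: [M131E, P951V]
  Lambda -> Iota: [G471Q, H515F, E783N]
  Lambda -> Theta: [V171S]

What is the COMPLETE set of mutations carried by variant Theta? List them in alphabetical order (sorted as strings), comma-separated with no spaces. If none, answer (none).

At Beta: gained [] -> total []
At Lambda: gained ['M866P'] -> total ['M866P']
At Theta: gained ['V171S'] -> total ['M866P', 'V171S']

Answer: M866P,V171S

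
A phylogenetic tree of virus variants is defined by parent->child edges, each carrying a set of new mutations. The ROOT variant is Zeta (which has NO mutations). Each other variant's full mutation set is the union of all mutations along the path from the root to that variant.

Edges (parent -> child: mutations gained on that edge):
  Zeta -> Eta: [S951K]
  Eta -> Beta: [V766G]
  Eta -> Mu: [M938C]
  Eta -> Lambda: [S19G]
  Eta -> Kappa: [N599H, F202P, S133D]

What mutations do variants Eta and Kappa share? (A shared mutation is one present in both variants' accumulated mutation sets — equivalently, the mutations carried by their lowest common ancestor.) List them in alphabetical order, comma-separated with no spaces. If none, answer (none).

Accumulating mutations along path to Eta:
  At Zeta: gained [] -> total []
  At Eta: gained ['S951K'] -> total ['S951K']
Mutations(Eta) = ['S951K']
Accumulating mutations along path to Kappa:
  At Zeta: gained [] -> total []
  At Eta: gained ['S951K'] -> total ['S951K']
  At Kappa: gained ['N599H', 'F202P', 'S133D'] -> total ['F202P', 'N599H', 'S133D', 'S951K']
Mutations(Kappa) = ['F202P', 'N599H', 'S133D', 'S951K']
Intersection: ['S951K'] ∩ ['F202P', 'N599H', 'S133D', 'S951K'] = ['S951K']

Answer: S951K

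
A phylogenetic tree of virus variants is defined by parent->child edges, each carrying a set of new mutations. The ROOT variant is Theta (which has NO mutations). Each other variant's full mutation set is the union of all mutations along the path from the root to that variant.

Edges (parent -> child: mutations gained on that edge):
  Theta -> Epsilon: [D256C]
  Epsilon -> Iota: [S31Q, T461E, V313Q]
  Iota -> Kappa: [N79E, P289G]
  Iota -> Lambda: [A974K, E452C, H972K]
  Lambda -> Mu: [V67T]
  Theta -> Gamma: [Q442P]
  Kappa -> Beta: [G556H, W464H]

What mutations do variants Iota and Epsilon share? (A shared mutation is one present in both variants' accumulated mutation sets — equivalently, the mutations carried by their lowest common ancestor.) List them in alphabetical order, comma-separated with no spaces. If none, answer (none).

Answer: D256C

Derivation:
Accumulating mutations along path to Iota:
  At Theta: gained [] -> total []
  At Epsilon: gained ['D256C'] -> total ['D256C']
  At Iota: gained ['S31Q', 'T461E', 'V313Q'] -> total ['D256C', 'S31Q', 'T461E', 'V313Q']
Mutations(Iota) = ['D256C', 'S31Q', 'T461E', 'V313Q']
Accumulating mutations along path to Epsilon:
  At Theta: gained [] -> total []
  At Epsilon: gained ['D256C'] -> total ['D256C']
Mutations(Epsilon) = ['D256C']
Intersection: ['D256C', 'S31Q', 'T461E', 'V313Q'] ∩ ['D256C'] = ['D256C']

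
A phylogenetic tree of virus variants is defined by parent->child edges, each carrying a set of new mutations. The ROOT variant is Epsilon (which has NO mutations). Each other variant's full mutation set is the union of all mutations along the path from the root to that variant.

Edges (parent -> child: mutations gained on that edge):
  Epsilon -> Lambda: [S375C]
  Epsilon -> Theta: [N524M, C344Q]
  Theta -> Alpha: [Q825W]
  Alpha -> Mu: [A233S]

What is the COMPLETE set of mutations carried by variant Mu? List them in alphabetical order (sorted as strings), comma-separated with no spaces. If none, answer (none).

At Epsilon: gained [] -> total []
At Theta: gained ['N524M', 'C344Q'] -> total ['C344Q', 'N524M']
At Alpha: gained ['Q825W'] -> total ['C344Q', 'N524M', 'Q825W']
At Mu: gained ['A233S'] -> total ['A233S', 'C344Q', 'N524M', 'Q825W']

Answer: A233S,C344Q,N524M,Q825W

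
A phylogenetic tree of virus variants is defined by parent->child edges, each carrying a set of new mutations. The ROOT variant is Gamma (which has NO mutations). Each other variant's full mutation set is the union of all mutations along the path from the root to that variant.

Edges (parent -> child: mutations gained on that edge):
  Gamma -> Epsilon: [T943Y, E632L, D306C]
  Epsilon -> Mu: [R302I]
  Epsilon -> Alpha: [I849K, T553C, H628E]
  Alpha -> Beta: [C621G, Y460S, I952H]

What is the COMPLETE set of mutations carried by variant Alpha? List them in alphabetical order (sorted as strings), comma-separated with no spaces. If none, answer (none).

At Gamma: gained [] -> total []
At Epsilon: gained ['T943Y', 'E632L', 'D306C'] -> total ['D306C', 'E632L', 'T943Y']
At Alpha: gained ['I849K', 'T553C', 'H628E'] -> total ['D306C', 'E632L', 'H628E', 'I849K', 'T553C', 'T943Y']

Answer: D306C,E632L,H628E,I849K,T553C,T943Y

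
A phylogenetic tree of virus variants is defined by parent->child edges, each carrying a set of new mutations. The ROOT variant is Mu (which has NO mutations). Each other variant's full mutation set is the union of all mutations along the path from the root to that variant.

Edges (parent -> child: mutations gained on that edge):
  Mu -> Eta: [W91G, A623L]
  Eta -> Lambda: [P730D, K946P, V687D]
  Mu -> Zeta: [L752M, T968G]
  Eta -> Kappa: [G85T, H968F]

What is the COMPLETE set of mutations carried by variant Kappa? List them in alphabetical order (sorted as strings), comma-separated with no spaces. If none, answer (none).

At Mu: gained [] -> total []
At Eta: gained ['W91G', 'A623L'] -> total ['A623L', 'W91G']
At Kappa: gained ['G85T', 'H968F'] -> total ['A623L', 'G85T', 'H968F', 'W91G']

Answer: A623L,G85T,H968F,W91G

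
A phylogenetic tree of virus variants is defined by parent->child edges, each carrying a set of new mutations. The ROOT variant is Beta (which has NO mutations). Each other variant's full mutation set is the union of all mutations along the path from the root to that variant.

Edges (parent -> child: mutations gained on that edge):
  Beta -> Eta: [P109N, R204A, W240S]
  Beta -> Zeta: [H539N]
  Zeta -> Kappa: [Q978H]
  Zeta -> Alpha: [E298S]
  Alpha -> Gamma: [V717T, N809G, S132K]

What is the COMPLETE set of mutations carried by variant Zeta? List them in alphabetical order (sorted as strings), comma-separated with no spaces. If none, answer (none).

At Beta: gained [] -> total []
At Zeta: gained ['H539N'] -> total ['H539N']

Answer: H539N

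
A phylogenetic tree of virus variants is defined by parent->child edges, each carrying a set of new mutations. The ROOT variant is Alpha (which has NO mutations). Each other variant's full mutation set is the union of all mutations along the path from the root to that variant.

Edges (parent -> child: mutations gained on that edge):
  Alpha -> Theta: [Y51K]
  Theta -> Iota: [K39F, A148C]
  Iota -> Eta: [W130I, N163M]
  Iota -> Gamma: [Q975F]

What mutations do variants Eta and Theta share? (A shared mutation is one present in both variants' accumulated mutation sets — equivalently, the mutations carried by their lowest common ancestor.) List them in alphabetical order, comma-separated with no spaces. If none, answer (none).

Answer: Y51K

Derivation:
Accumulating mutations along path to Eta:
  At Alpha: gained [] -> total []
  At Theta: gained ['Y51K'] -> total ['Y51K']
  At Iota: gained ['K39F', 'A148C'] -> total ['A148C', 'K39F', 'Y51K']
  At Eta: gained ['W130I', 'N163M'] -> total ['A148C', 'K39F', 'N163M', 'W130I', 'Y51K']
Mutations(Eta) = ['A148C', 'K39F', 'N163M', 'W130I', 'Y51K']
Accumulating mutations along path to Theta:
  At Alpha: gained [] -> total []
  At Theta: gained ['Y51K'] -> total ['Y51K']
Mutations(Theta) = ['Y51K']
Intersection: ['A148C', 'K39F', 'N163M', 'W130I', 'Y51K'] ∩ ['Y51K'] = ['Y51K']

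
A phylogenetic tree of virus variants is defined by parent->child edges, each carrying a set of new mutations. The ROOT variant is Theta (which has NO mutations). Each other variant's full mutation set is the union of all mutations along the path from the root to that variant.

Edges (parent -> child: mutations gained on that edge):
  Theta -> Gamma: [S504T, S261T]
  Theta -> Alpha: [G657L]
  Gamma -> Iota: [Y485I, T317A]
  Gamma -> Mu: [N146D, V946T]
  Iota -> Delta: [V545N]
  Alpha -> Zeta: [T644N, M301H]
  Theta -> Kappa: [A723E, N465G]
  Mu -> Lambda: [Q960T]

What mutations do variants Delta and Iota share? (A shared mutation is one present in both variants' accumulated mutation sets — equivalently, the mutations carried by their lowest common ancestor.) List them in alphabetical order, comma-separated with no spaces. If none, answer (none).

Answer: S261T,S504T,T317A,Y485I

Derivation:
Accumulating mutations along path to Delta:
  At Theta: gained [] -> total []
  At Gamma: gained ['S504T', 'S261T'] -> total ['S261T', 'S504T']
  At Iota: gained ['Y485I', 'T317A'] -> total ['S261T', 'S504T', 'T317A', 'Y485I']
  At Delta: gained ['V545N'] -> total ['S261T', 'S504T', 'T317A', 'V545N', 'Y485I']
Mutations(Delta) = ['S261T', 'S504T', 'T317A', 'V545N', 'Y485I']
Accumulating mutations along path to Iota:
  At Theta: gained [] -> total []
  At Gamma: gained ['S504T', 'S261T'] -> total ['S261T', 'S504T']
  At Iota: gained ['Y485I', 'T317A'] -> total ['S261T', 'S504T', 'T317A', 'Y485I']
Mutations(Iota) = ['S261T', 'S504T', 'T317A', 'Y485I']
Intersection: ['S261T', 'S504T', 'T317A', 'V545N', 'Y485I'] ∩ ['S261T', 'S504T', 'T317A', 'Y485I'] = ['S261T', 'S504T', 'T317A', 'Y485I']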